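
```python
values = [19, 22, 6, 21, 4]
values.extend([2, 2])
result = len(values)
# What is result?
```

Trace:
`values = [19, 22, 6, 21, 4]` → values = [19, 22, 6, 21, 4]
`values.extend([2, 2])` → values = [19, 22, 6, 21, 4, 2, 2]
`result = len(values)` → result = 7
So result = 7

Answer: 7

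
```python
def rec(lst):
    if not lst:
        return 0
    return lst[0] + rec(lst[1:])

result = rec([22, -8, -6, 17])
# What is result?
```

22 + (-8) + (-6) + 17 + 0 = 25

Answer: 25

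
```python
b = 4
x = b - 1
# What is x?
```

Trace:
`b = 4` → b = 4
`x = b - 1` → x = 3
So x = 3

Answer: 3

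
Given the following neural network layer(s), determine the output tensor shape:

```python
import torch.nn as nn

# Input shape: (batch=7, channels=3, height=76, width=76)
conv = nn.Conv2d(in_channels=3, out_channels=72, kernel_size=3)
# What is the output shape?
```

Input: (7, 3, 76, 76) -> Output: (7, 72, 74, 74)

Answer: (7, 72, 74, 74)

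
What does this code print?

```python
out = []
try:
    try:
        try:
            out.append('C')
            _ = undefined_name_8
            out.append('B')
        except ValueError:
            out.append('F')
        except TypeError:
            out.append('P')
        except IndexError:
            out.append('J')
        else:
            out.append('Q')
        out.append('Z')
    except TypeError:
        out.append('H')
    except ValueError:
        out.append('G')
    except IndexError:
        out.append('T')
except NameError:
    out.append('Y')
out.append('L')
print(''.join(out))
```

Execution trace: 'C' (inner try body) → 'Y' (outer except NameError) → 'L' (after the try/except). Output: CYL

Answer: CYL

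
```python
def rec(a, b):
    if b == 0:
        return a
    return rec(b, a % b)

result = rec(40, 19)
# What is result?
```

rec(40, 19) -> rec(19, 2) -> rec(2, 1) -> rec(1, 0) -> 1

Answer: 1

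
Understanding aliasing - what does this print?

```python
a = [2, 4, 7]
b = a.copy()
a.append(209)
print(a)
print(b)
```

Key concept: list.copy() creates independent copy.
Step by step:
`a = [2, 4, 7]` → a = [2, 4, 7]
`b = a.copy()` → b = [2, 4, 7]
`a.append(209)` → a = [2, 4, 7, 209]
`print(a)` → prints [2, 4, 7, 209]
`print(b)` → prints [2, 4, 7]

Answer:
[2, 4, 7, 209]
[2, 4, 7]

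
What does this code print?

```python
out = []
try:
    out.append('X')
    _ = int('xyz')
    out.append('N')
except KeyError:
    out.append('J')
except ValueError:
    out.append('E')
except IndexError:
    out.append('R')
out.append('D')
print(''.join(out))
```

Execution trace: 'X' (try body) → 'E' (except ValueError) → 'D' (after the try/except). Output: XED

Answer: XED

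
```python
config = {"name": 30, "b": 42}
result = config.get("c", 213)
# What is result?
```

Trace:
`config = {"name": 30, "b": 42}` → config = {'name': 30, 'b': 42}
`result = config.get("c", 213)` → result = 213
So result = 213

Answer: 213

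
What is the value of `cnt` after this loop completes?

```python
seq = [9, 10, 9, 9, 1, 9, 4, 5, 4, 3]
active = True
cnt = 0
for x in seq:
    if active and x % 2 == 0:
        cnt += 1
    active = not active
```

Count even values at even positions
`cnt` takes the values: 0 → 1 → 2

Answer: 2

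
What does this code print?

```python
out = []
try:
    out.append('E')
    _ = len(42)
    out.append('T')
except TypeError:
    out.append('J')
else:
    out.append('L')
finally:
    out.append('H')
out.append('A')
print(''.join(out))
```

Execution trace: 'E' (try body) → 'J' (except TypeError) → 'H' (finally) → 'A' (after the try/except). Output: EJHA

Answer: EJHA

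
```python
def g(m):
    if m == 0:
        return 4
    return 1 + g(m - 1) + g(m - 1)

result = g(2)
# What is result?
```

g(m) = 1 + 2·g(m-1), g(0)=4. Closed form: (4+1)·2^2 - 1 = 19.

Answer: 19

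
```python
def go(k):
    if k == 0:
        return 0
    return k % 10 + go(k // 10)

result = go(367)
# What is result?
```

Sum of digits of 367: 7 + 6 + 3 = 16

Answer: 16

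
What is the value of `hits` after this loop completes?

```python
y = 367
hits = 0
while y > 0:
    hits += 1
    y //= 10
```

Count digits by repeated division by 10
`hits` takes the values: 0 → 1 → 2 → 3

Answer: 3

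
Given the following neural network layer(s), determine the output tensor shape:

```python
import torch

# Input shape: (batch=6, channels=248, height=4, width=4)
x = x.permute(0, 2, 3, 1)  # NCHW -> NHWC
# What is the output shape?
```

Input: (6, 248, 4, 4) -> Output: (6, 4, 4, 248)

Answer: (6, 4, 4, 248)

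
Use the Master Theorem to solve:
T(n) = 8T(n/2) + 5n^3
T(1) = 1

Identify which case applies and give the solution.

a=8, b=2, f(n)=5n^3. log_2(8) = 3. Since c=3 = 3, Case 2 applies: T(n) = Θ(n^log_b(a) · log n) = O(n^3 log n).

Answer: O(n^3 log n) - Case 2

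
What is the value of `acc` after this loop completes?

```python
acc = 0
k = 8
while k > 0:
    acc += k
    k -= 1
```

Sum 8 down to 1
`acc` takes the values: 0 → 8 → 15 → 21 → 26 → 30 → 33 → 35 → 36

Answer: 36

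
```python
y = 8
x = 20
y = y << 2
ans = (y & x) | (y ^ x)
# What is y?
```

Trace:
`y = 8` → y = 8
`x = 20` → x = 20
`y = y << 2` → y = 32
`ans = (y & x) | (y ^ x)` → ans = 52
So y = 32

Answer: 32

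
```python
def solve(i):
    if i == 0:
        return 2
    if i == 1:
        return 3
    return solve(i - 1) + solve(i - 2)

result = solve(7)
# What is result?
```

Build up from base cases: solve(0)=2, solve(1)=3, solve(2)=5, solve(3)=8, solve(4)=13, solve(5)=21, solve(6)=34, ..., solve(7)=55

Answer: 55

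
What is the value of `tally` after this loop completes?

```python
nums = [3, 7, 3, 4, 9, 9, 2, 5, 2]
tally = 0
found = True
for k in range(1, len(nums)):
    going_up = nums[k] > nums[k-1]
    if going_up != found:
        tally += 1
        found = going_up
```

Count direction changes in [3, 7, 3, 4, 9, 9, 2, 5, 2]
`tally` takes the values: 0 → 1 → 2 → 3 → 4 → 5

Answer: 5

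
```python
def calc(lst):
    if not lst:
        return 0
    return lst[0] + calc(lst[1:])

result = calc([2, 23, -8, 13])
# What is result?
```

2 + 23 + (-8) + 13 + 0 = 30

Answer: 30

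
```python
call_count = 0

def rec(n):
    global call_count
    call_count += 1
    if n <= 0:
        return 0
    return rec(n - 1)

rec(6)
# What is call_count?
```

Linear recursion stepping by 1: 7 calls from n=6 down to ≤0.

Answer: 7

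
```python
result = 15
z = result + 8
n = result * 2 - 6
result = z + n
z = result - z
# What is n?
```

Trace:
`result = 15` → result = 15
`z = result + 8` → z = 23
`n = result * 2 - 6` → n = 24
`result = z + n` → result = 47
`z = result - z` → z = 24
So n = 24

Answer: 24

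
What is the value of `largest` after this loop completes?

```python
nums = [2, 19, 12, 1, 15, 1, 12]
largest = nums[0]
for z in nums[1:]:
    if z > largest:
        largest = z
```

Maximum of [2, 19, 12, 1, 15, 1, 12]
`largest` takes the values: 2 → 19

Answer: 19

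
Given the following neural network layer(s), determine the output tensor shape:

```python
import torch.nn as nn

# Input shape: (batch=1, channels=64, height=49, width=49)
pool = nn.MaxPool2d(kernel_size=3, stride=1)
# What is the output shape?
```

Input: (1, 64, 49, 49) -> Output: (1, 64, 47, 47)

Answer: (1, 64, 47, 47)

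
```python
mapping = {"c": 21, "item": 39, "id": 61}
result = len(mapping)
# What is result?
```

Trace:
`mapping = {"c": 21, "item": 39, "id": 61}` → mapping = {'c': 21, 'item': 39, 'id': 61}
`result = len(mapping)` → result = 3
So result = 3

Answer: 3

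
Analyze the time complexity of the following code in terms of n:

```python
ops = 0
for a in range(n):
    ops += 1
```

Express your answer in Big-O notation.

Each loop level contributes: n. Multiplying the contributions gives O(n).

Answer: O(n)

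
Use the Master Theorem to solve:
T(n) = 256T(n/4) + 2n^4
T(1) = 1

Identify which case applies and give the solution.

a=256, b=4, f(n)=2n^4. log_4(256) = 4. Since c=4 = 4, Case 2 applies: T(n) = Θ(n^log_b(a) · log n) = O(n^4 log n).

Answer: O(n^4 log n) - Case 2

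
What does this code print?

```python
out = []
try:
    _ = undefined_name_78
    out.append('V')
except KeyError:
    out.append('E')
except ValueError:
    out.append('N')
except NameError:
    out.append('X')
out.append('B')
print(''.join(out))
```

Execution trace: 'X' (except NameError) → 'B' (after the try/except). Output: XB

Answer: XB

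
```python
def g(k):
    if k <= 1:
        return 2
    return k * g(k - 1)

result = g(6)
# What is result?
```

g(6) = 6 * 5 * 4 * 3 * 2 * 2 = 1440

Answer: 1440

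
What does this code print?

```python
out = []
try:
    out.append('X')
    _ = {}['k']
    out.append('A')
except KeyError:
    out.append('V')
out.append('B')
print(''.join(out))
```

Execution trace: 'X' (try body) → 'V' (except KeyError) → 'B' (after the try/except). Output: XVB

Answer: XVB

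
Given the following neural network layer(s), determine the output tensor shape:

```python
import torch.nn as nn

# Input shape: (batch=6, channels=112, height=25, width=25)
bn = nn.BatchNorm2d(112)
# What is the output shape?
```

Input: (6, 112, 25, 25) -> Output: (6, 112, 25, 25)

Answer: (6, 112, 25, 25)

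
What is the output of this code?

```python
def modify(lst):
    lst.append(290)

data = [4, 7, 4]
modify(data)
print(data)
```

Key concept: function modifies passed list.
Step by step:
`data = [4, 7, 4]` → data = [4, 7, 4]
`modify(data)` → data = [4, 7, 4, 290]
`print(data)` → prints [4, 7, 4, 290]

Answer: [4, 7, 4, 290]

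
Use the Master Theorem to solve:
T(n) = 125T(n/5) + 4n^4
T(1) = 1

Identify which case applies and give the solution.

a=125, b=5, f(n)=4n^4. log_5(125) = 3. Since c=4 > 3 and the regularity condition holds (125(n/5)^4 = (125/5^4)n^4 with 125/5^4 < 1), Case 3 applies: T(n) = Θ(f(n)) = O(n^4).

Answer: O(n^4) - Case 3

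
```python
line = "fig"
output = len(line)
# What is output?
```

Trace:
`line = "fig"` → line = 'fig'
`output = len(line)` → output = 3
So output = 3

Answer: 3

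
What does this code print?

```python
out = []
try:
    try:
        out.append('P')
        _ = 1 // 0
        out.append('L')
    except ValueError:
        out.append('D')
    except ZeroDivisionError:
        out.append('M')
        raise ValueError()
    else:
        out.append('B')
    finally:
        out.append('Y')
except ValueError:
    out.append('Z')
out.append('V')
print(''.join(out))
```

Execution trace: 'P' (inner try body) → 'M' (inner except ZeroDivisionError) → 'Y' (inner finally) → 'Z' (outer except ValueError) → 'V' (after the try/except). Output: PMYZV

Answer: PMYZV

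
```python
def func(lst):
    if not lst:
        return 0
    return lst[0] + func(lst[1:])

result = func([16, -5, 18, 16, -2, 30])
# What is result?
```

16 + (-5) + 18 + 16 + (-2) + 30 + 0 = 73

Answer: 73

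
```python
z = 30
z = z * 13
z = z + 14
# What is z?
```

Trace:
`z = 30` → z = 30
`z = z * 13` → z = 390
`z = z + 14` → z = 404
So z = 404

Answer: 404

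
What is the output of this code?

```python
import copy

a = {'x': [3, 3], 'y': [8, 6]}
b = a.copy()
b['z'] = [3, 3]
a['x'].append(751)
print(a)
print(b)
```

Key concept: shallow copy of dict with mutable values.
Step by step:
`a = {'x': [3, 3], 'y': [8, 6]}` → a = {'x': [3, 3], 'y': [8, 6]}
`b = a.copy()` → b = {'x': [3, 3], 'y': [8, 6]}
`b['z'] = [3, 3]` → b = {'x': [3, 3], 'y': [8, 6], 'z': [3, 3]}
`a['x'].append(751)` → a = {'x': [3, 3, 751], 'y': [8, 6]}; b = {'x': [3, 3, 751], 'y': [8, 6], 'z': [3, 3]}
`print(a)` → prints {'x': [3, 3, 751], 'y': [8, 6]}
`print(b)` → prints {'x': [3, 3, 751], 'y': [8, 6], 'z': [3, 3]}

Answer:
{'x': [3, 3, 751], 'y': [8, 6]}
{'x': [3, 3, 751], 'y': [8, 6], 'z': [3, 3]}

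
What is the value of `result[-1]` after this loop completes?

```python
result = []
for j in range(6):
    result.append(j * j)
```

Last element of squares 0 to 5
`result` takes the values: [] → [0] → [0, 1] → [0, 1, 4] → [0, 1, 4, 9] → [0, 1, 4, 9, 16] → [0, 1, 4, 9, 16, 25]
So `result[-1]` = 25

Answer: 25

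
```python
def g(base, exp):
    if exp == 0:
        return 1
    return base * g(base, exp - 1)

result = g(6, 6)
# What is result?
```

g(6, 6) = 6 * 6 * 6 * 6 * 6 * 6 = 46656

Answer: 46656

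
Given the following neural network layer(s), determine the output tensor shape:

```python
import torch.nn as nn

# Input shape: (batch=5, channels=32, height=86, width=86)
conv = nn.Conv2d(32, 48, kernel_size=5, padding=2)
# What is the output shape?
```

Input: (5, 32, 86, 86) -> Output: (5, 48, 86, 86)

Answer: (5, 48, 86, 86)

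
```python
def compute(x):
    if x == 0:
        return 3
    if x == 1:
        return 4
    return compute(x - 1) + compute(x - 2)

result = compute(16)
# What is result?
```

Build up from base cases: compute(0)=3, compute(1)=4, compute(2)=7, compute(3)=11, compute(4)=18, compute(5)=29, compute(6)=47, ..., compute(16)=5778

Answer: 5778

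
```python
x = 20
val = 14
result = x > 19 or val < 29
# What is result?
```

Trace:
`x = 20` → x = 20
`val = 14` → val = 14
`result = x > 19 or val < 29` → result = True
So result = True

Answer: True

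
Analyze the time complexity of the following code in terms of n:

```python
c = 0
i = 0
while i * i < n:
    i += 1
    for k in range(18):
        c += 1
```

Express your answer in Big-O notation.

Each loop level contributes: √n × 1. Multiplying the contributions gives O(√n).

Answer: O(√n)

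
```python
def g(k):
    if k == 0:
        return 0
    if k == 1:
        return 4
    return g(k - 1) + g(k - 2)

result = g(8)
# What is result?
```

Build up from base cases: g(0)=0, g(1)=4, g(2)=4, g(3)=8, g(4)=12, g(5)=20, g(6)=32, ..., g(8)=84

Answer: 84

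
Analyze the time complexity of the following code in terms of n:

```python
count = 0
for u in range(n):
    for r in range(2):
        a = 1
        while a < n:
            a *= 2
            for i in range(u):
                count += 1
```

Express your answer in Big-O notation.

Each loop level contributes: n × 1 × log n × n. Multiplying the contributions gives O(n^2 log n).

Answer: O(n^2 log n)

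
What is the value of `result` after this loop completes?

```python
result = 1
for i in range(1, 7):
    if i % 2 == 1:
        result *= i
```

Product of odd numbers 1 to 6
`result` takes the values: 1 → 3 → 15

Answer: 15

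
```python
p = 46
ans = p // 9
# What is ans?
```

Trace:
`p = 46` → p = 46
`ans = p // 9` → ans = 5
So ans = 5

Answer: 5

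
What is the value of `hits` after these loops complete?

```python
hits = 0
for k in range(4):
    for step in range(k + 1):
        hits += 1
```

Triangle: 1 + 2 + ... + 4
`hits` takes the values: 0 → 1 → 2 → 3 → 4 → 5 → 6 → 7 → 8 → 9 → 10

Answer: 10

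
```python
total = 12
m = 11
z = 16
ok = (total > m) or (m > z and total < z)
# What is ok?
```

Trace:
`total = 12` → total = 12
`m = 11` → m = 11
`z = 16` → z = 16
`ok = (total > m) or (m > z and total < z)` → ok = True
So ok = True

Answer: True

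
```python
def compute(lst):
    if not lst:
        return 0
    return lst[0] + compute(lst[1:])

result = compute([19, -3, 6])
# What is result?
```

19 + (-3) + 6 + 0 = 22

Answer: 22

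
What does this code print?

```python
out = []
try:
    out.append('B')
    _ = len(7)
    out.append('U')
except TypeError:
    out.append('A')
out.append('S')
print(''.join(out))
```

Execution trace: 'B' (try body) → 'A' (except TypeError) → 'S' (after the try/except). Output: BAS

Answer: BAS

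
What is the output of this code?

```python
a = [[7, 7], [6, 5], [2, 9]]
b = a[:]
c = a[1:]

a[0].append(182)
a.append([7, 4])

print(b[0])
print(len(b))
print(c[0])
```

Key concept: slice with nested mutation.
Step by step:
`a = [[7, 7], [6, 5], [2, 9]]` → a = [[7, 7], [6, 5], [2, 9]]
`b = a[:]` → b = [[7, 7], [6, 5], [2, 9]]
`c = a[1:]` → c = [[6, 5], [2, 9]]
`a[0].append(182)` → a = [[7, 7, 182], [6, 5], [2, 9]]; b = [[7, 7, 182], [6, 5], [2, 9]]
`a.append([7, 4])` → a = [[7, 7, 182], [6, 5], [2, 9], [7, 4]]
`print(b[0])` → prints [7, 7, 182]
`print(len(b))` → prints 3
`print(c[0])` → prints [6, 5]

Answer:
[7, 7, 182]
3
[6, 5]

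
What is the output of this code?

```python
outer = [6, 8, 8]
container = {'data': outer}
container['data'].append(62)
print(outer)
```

Key concept: dict holds reference to list.
Step by step:
`outer = [6, 8, 8]` → outer = [6, 8, 8]
`container = {'data': outer}` → container = {'data': [6, 8, 8]}
`container['data'].append(62)` → outer = [6, 8, 8, 62]; container = {'data': [6, 8, 8, 62]}
`print(outer)` → prints [6, 8, 8, 62]

Answer: [6, 8, 8, 62]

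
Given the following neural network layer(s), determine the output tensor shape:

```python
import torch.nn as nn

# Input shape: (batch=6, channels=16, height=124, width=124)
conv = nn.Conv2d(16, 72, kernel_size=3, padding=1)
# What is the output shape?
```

Input: (6, 16, 124, 124) -> Output: (6, 72, 124, 124)

Answer: (6, 72, 124, 124)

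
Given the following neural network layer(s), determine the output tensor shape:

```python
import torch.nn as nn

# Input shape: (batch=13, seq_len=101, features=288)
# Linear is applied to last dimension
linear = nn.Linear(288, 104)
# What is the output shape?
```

Input: (13, 101, 288) -> Output: (13, 101, 104)

Answer: (13, 101, 104)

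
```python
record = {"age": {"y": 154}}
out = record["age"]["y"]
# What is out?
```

Trace:
`record = {"age": {"y": 154}}` → record = {'age': {'y': 154}}
`out = record["age"]["y"]` → out = 154
So out = 154

Answer: 154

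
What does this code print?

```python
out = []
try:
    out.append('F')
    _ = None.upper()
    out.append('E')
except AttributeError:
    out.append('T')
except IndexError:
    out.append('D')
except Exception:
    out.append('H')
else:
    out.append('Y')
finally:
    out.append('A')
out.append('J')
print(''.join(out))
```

Execution trace: 'F' (try body) → 'T' (except AttributeError) → 'A' (finally) → 'J' (after the try/except). Output: FTAJ

Answer: FTAJ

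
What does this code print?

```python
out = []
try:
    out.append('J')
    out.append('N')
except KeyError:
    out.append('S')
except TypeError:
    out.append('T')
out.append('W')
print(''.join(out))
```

Execution trace: 'J' (try body) → 'N' (try body, no exception) → 'W' (after the try/except). Output: JNW

Answer: JNW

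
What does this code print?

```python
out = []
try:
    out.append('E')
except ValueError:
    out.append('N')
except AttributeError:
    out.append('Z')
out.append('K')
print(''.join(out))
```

Execution trace: 'E' (try body, no exception) → 'K' (after the try/except). Output: EK

Answer: EK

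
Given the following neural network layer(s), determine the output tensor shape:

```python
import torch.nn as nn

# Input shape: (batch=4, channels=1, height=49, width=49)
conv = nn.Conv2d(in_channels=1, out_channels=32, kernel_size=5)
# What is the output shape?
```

Input: (4, 1, 49, 49) -> Output: (4, 32, 45, 45)

Answer: (4, 32, 45, 45)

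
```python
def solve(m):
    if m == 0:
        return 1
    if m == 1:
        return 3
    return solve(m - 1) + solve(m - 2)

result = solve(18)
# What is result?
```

Build up from base cases: solve(0)=1, solve(1)=3, solve(2)=4, solve(3)=7, solve(4)=11, solve(5)=18, solve(6)=29, ..., solve(18)=9349

Answer: 9349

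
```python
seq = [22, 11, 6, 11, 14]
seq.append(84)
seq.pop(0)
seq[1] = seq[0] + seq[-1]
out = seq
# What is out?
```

Trace:
`seq = [22, 11, 6, 11, 14]` → seq = [22, 11, 6, 11, 14]
`seq.append(84)` → seq = [22, 11, 6, 11, 14, 84]
`seq.pop(0)` → seq = [11, 6, 11, 14, 84]
`seq[1] = seq[0] + seq[-1]` → seq = [11, 95, 11, 14, 84]
`out = seq` → out = [11, 95, 11, 14, 84]
So out = [11, 95, 11, 14, 84]

Answer: [11, 95, 11, 14, 84]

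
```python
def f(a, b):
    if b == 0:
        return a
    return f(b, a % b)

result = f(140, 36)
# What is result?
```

f(140, 36) -> f(36, 32) -> f(32, 4) -> f(4, 0) -> 4

Answer: 4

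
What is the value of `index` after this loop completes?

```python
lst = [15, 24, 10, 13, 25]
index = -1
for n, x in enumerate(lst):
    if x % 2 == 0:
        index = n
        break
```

First even number index in [15, 24, 10, 13, 25]
`index` takes the values: -1 → 1

Answer: 1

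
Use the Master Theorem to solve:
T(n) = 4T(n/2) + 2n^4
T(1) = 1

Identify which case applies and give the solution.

a=4, b=2, f(n)=2n^4. log_2(4) = 2. Since c=4 > 2 and the regularity condition holds (4(n/2)^4 = (4/2^4)n^4 with 4/2^4 < 1), Case 3 applies: T(n) = Θ(f(n)) = O(n^4).

Answer: O(n^4) - Case 3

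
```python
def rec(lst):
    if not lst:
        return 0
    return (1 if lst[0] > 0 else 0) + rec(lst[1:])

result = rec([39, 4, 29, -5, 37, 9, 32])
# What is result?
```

Count of positive elements in [39, 4, 29, -5, 37, 9, 32] = 6

Answer: 6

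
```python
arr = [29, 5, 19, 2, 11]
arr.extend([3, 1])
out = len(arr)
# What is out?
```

Trace:
`arr = [29, 5, 19, 2, 11]` → arr = [29, 5, 19, 2, 11]
`arr.extend([3, 1])` → arr = [29, 5, 19, 2, 11, 3, 1]
`out = len(arr)` → out = 7
So out = 7

Answer: 7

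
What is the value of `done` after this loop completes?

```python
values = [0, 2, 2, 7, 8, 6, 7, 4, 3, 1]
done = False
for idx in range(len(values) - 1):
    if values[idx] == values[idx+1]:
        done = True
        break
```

Check consecutive duplicates in [0, 2, 2, 7, 8, 6, 7, 4, 3, 1]
`done` takes the values: False → True

Answer: True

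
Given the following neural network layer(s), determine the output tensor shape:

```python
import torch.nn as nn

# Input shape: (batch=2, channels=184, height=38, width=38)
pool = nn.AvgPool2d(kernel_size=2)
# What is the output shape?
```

Input: (2, 184, 38, 38) -> Output: (2, 184, 19, 19)

Answer: (2, 184, 19, 19)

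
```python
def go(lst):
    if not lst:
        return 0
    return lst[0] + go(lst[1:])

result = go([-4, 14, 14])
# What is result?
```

(-4) + 14 + 14 + 0 = 24

Answer: 24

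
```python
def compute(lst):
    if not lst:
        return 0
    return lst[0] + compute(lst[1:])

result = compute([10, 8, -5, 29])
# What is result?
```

10 + 8 + (-5) + 29 + 0 = 42

Answer: 42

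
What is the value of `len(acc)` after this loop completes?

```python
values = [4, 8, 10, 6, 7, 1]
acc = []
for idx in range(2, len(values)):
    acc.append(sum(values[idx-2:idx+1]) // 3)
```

Number of 3-element averages
`acc` takes the values: [] → [7] → [7, 8] → [7, 8, 7] → [7, 8, 7, 4]
So `len(acc)` = 4

Answer: 4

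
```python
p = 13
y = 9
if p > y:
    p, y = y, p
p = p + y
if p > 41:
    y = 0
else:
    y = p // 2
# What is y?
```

Trace:
`p = 13` → p = 13
`y = 9` → y = 9
`if p > y: ...` → p > y is True → p = 9; y = 13
`p = p + y` → p = 22
`if p > 41: ...` → p > 41 is False, take else branch → y = 11
So y = 11

Answer: 11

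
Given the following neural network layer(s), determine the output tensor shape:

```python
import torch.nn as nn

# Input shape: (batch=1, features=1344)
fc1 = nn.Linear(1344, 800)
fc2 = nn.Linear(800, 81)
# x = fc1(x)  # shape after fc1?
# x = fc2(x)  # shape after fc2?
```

Input: (1, 1344) -> after fc1: (1, 800) -> Output: (1, 81)

Answer: (1, 81)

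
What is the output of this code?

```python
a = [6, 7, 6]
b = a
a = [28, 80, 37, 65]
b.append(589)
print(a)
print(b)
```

Key concept: rebinding vs mutation: a is rebound to a new list, b still points at the original.
Step by step:
`a = [6, 7, 6]` → a = [6, 7, 6]
`b = a` → b = [6, 7, 6] (same object as a)
`a = [28, 80, 37, 65]` → a = [28, 80, 37, 65]
`b.append(589)` → b = [6, 7, 6, 589]
`print(a)` → prints [28, 80, 37, 65]
`print(b)` → prints [6, 7, 6, 589]

Answer:
[28, 80, 37, 65]
[6, 7, 6, 589]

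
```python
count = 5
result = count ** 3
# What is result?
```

Trace:
`count = 5` → count = 5
`result = count ** 3` → result = 125
So result = 125

Answer: 125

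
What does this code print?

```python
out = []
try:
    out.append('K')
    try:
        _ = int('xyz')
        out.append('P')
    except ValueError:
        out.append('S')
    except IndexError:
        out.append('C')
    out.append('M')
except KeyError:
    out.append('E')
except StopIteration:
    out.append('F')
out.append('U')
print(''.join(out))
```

Execution trace: 'K' (try body) → 'S' (inner except ValueError) → 'M' (try body, no exception) → 'U' (after the try/except). Output: KSMU

Answer: KSMU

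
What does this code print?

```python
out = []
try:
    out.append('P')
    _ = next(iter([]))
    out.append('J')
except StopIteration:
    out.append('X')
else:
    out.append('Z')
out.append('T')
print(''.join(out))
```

Execution trace: 'P' (try body) → 'X' (except StopIteration) → 'T' (after the try/except). Output: PXT

Answer: PXT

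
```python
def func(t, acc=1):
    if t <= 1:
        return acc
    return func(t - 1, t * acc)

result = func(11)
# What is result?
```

Accumulator trace (n, acc): (11, 1) -> (10, 11) -> (9, 110) -> (8, 990) -> (7, 7920) -> (6, 55440) -> (5, 332640) -> (4, 1663200) -> (3, 6652800) -> (2, 19958400) -> (1, 39916800) -> return 39916800

Answer: 39916800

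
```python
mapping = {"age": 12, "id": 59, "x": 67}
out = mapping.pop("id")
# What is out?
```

Trace:
`mapping = {"age": 12, "id": 59, "x": 67}` → mapping = {'age': 12, 'id': 59, 'x': 67}
`out = mapping.pop("id")` → mapping = {'age': 12, 'x': 67}; out = 59
So out = 59

Answer: 59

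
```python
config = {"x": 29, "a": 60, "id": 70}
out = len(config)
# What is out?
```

Trace:
`config = {"x": 29, "a": 60, "id": 70}` → config = {'x': 29, 'a': 60, 'id': 70}
`out = len(config)` → out = 3
So out = 3

Answer: 3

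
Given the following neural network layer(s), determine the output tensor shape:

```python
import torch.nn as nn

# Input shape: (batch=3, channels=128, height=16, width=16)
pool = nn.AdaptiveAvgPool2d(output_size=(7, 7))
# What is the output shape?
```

Input: (3, 128, 16, 16) -> Output: (3, 128, 7, 7)

Answer: (3, 128, 7, 7)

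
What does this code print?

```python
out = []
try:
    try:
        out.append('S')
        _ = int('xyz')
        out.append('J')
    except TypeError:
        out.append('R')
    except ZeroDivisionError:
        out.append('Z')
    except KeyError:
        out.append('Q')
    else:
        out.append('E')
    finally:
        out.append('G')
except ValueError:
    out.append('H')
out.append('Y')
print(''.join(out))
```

Execution trace: 'S' (try body) → 'G' (finally) → 'H' (outer except ValueError) → 'Y' (after the try/except). Output: SGHY

Answer: SGHY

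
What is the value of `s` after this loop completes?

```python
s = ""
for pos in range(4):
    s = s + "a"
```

Repeat 'a' 4 times
`s` takes the values: "" → "a" → "aa" → "aaa" → "aaaa"

Answer: "aaaa"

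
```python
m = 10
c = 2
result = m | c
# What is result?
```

Trace:
`m = 10` → m = 10
`c = 2` → c = 2
`result = m | c` → result = 10
So result = 10

Answer: 10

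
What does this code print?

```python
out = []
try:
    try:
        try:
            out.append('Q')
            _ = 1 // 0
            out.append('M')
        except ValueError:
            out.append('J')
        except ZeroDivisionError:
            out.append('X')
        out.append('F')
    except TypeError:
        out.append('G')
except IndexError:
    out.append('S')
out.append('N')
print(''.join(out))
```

Execution trace: 'Q' (inner try body) → 'X' (inner except ZeroDivisionError) → 'F' (try body, no exception) → 'N' (after the try/except). Output: QXFN

Answer: QXFN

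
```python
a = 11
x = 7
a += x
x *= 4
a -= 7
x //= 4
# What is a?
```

Trace:
`a = 11` → a = 11
`x = 7` → x = 7
`a += x` → a = 18
`x *= 4` → x = 28
`a -= 7` → a = 11
`x //= 4` → x = 7
So a = 11

Answer: 11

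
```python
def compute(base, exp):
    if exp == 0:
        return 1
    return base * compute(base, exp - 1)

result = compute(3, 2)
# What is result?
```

compute(3, 2) = 3 * 3 = 9

Answer: 9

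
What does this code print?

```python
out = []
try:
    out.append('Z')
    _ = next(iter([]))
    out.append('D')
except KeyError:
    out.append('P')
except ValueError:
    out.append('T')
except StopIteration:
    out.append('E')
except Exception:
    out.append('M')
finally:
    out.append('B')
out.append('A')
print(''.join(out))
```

Execution trace: 'Z' (try body) → 'E' (except StopIteration) → 'B' (finally) → 'A' (after the try/except). Output: ZEBA

Answer: ZEBA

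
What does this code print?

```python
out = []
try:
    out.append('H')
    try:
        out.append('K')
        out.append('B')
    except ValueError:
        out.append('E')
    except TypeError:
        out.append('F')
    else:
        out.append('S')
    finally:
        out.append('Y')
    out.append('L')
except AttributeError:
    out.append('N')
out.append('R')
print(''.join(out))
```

Execution trace: 'H' (try body) → 'K' (inner try body) → 'B' (inner try body, no exception) → 'S' (inner else) → 'Y' (inner finally) → 'L' (try body, no exception) → 'R' (after the try/except). Output: HKBSYLR

Answer: HKBSYLR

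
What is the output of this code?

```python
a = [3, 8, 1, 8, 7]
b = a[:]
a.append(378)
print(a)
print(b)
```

Key concept: slice [:] creates copy.
Step by step:
`a = [3, 8, 1, 8, 7]` → a = [3, 8, 1, 8, 7]
`b = a[:]` → b = [3, 8, 1, 8, 7]
`a.append(378)` → a = [3, 8, 1, 8, 7, 378]
`print(a)` → prints [3, 8, 1, 8, 7, 378]
`print(b)` → prints [3, 8, 1, 8, 7]

Answer:
[3, 8, 1, 8, 7, 378]
[3, 8, 1, 8, 7]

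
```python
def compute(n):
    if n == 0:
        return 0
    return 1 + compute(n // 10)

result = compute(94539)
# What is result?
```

Count of digits of 94539: 5

Answer: 5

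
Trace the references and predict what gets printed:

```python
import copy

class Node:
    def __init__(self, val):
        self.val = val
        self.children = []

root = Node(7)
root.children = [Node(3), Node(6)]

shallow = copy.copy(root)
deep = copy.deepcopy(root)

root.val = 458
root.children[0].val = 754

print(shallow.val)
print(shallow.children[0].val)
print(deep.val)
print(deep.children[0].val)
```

Key concept: deep copy with custom objects.
Step by step:
`root = Node(7)` → root = Node(val=7, children=[])
`root.children = [Node(3), Node(6)]` → root = Node(val=7, children=[Node(val=3, children=[]), Node(val=6, children=[])])
`shallow = copy.copy(root)` → shallow = Node(val=7, children=[Node(val=3, children=[]), Node(val=6, children=[])])
`deep = copy.deepcopy(root)` → deep = Node(val=7, children=[Node(val=3, children=[]), Node(val=6, children=[])])
`root.val = 458` → root = Node(val=458, children=[Node(val=3, children=[]), Node(val=6, children=[])])
`root.children[0].val = 754` → root = Node(val=458, children=[Node(val=754, children=[]), Node(val=6, children=[])]); shallow = Node(val=7, children=[Node(val=754, children=[]), Node(val=6, children=[])])
`print(shallow.val)` → prints 7
`print(shallow.children[0].val)` → prints 754
`print(deep.val)` → prints 7
`print(deep.children[0].val)` → prints 3

Answer:
7
754
7
3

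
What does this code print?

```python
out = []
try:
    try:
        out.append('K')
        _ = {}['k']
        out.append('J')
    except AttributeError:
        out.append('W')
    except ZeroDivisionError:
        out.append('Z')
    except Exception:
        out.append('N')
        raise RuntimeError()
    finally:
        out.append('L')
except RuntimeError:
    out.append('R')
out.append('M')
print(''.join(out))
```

Execution trace: 'K' (inner try body) → 'N' (inner except Exception) → 'L' (inner finally) → 'R' (outer except RuntimeError) → 'M' (after the try/except). Output: KNLRM

Answer: KNLRM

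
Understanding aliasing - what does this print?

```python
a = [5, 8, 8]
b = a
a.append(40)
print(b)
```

Key concept: basic list aliasing.
Step by step:
`a = [5, 8, 8]` → a = [5, 8, 8]
`b = a` → b = [5, 8, 8] (same object as a)
`a.append(40)` → a = [5, 8, 8, 40] (same object as b); b = [5, 8, 8, 40] (same object as a)
`print(b)` → prints [5, 8, 8, 40]

Answer: [5, 8, 8, 40]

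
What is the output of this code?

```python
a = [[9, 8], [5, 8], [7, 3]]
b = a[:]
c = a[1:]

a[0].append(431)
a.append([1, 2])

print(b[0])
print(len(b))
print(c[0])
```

Key concept: slice with nested mutation.
Step by step:
`a = [[9, 8], [5, 8], [7, 3]]` → a = [[9, 8], [5, 8], [7, 3]]
`b = a[:]` → b = [[9, 8], [5, 8], [7, 3]]
`c = a[1:]` → c = [[5, 8], [7, 3]]
`a[0].append(431)` → a = [[9, 8, 431], [5, 8], [7, 3]]; b = [[9, 8, 431], [5, 8], [7, 3]]
`a.append([1, 2])` → a = [[9, 8, 431], [5, 8], [7, 3], [1, 2]]
`print(b[0])` → prints [9, 8, 431]
`print(len(b))` → prints 3
`print(c[0])` → prints [5, 8]

Answer:
[9, 8, 431]
3
[5, 8]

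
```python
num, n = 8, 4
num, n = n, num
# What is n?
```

Trace:
`num, n = 8, 4` → num = 8; n = 4
`num, n = n, num` → num = 4; n = 8
So n = 8

Answer: 8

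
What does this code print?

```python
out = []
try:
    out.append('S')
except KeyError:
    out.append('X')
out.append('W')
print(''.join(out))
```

Execution trace: 'S' (try body, no exception) → 'W' (after the try/except). Output: SW

Answer: SW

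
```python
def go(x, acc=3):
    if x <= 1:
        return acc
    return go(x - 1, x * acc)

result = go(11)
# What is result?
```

Accumulator trace (n, acc): (11, 3) -> (10, 33) -> (9, 330) -> (8, 2970) -> (7, 23760) -> (6, 166320) -> (5, 997920) -> (4, 4989600) -> (3, 19958400) -> (2, 59875200) -> (1, 119750400) -> return 119750400

Answer: 119750400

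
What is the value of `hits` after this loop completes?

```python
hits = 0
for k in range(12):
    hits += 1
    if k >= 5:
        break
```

Loop breaks when k reaches 5, hits is 6
`hits` takes the values: 0 → 1 → 2 → 3 → 4 → 5 → 6

Answer: 6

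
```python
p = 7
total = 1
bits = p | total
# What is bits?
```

Trace:
`p = 7` → p = 7
`total = 1` → total = 1
`bits = p | total` → bits = 7
So bits = 7

Answer: 7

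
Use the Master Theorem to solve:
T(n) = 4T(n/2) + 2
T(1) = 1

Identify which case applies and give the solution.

a=4, b=2, f(n)=2. log_2(4) = 2. Since c=0 < 2, Case 1 applies: T(n) = Θ(n^log_b(a)) = O(n^2).

Answer: O(n^2) - Case 1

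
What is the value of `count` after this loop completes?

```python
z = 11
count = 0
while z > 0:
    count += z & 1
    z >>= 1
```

Count set bits in 11 (binary: 0b1011)
`count` takes the values: 0 → 1 → 2 → 3

Answer: 3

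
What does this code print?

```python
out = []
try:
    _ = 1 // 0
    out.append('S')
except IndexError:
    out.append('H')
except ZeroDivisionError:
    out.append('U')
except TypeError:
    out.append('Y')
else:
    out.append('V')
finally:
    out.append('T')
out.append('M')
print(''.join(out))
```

Execution trace: 'U' (except ZeroDivisionError) → 'T' (finally) → 'M' (after the try/except). Output: UTM

Answer: UTM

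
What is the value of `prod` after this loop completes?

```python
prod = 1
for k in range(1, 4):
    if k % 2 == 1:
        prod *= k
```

Product of odd numbers 1 to 3
`prod` takes the values: 1 → 3

Answer: 3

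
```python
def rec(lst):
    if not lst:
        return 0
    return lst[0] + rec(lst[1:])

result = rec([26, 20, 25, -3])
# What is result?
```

26 + 20 + 25 + (-3) + 0 = 68

Answer: 68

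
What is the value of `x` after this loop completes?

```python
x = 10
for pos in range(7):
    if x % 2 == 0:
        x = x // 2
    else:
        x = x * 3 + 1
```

Collatz-style transformation from 10
`x` takes the values: 10 → 5 → 16 → 8 → 4 → 2 → 1 → 4

Answer: 4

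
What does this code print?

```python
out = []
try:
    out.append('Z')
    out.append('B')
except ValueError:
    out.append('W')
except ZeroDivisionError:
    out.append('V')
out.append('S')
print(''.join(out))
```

Execution trace: 'Z' (try body) → 'B' (try body, no exception) → 'S' (after the try/except). Output: ZBS

Answer: ZBS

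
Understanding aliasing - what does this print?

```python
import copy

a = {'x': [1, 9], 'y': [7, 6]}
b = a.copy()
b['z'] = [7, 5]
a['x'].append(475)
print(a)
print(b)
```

Key concept: shallow copy of dict with mutable values.
Step by step:
`a = {'x': [1, 9], 'y': [7, 6]}` → a = {'x': [1, 9], 'y': [7, 6]}
`b = a.copy()` → b = {'x': [1, 9], 'y': [7, 6]}
`b['z'] = [7, 5]` → b = {'x': [1, 9], 'y': [7, 6], 'z': [7, 5]}
`a['x'].append(475)` → a = {'x': [1, 9, 475], 'y': [7, 6]}; b = {'x': [1, 9, 475], 'y': [7, 6], 'z': [7, 5]}
`print(a)` → prints {'x': [1, 9, 475], 'y': [7, 6]}
`print(b)` → prints {'x': [1, 9, 475], 'y': [7, 6], 'z': [7, 5]}

Answer:
{'x': [1, 9, 475], 'y': [7, 6]}
{'x': [1, 9, 475], 'y': [7, 6], 'z': [7, 5]}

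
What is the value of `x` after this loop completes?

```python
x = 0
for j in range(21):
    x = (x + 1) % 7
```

Increment mod 7, 21 times = 0
`x` takes the values: 0 → 1 → 2 → 3 → 4 → 5 → 6 → 0 → 1 → 2 → 3 → 4 → 5 → 6 → 0 → 1 → 2 → 3 → 4 → 5 → 6 → 0

Answer: 0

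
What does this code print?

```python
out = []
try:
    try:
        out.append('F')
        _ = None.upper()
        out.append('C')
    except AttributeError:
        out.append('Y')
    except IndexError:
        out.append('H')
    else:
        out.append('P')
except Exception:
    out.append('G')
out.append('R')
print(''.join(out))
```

Execution trace: 'F' (inner try body) → 'Y' (inner except AttributeError) → 'R' (after the try/except). Output: FYR

Answer: FYR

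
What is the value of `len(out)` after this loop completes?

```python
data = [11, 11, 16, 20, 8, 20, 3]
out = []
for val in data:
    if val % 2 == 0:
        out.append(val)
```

Count even numbers in [11, 11, 16, 20, 8, 20, 3]
`out` takes the values: [] → [16] → [16, 20] → [16, 20, 8] → [16, 20, 8, 20]
So `len(out)` = 4

Answer: 4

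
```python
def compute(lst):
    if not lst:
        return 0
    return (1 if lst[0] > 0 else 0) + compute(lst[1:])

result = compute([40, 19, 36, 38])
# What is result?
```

Count of positive elements in [40, 19, 36, 38] = 4

Answer: 4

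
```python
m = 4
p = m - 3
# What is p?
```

Trace:
`m = 4` → m = 4
`p = m - 3` → p = 1
So p = 1

Answer: 1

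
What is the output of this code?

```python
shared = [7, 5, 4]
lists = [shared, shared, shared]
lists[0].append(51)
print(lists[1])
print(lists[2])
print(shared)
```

Key concept: list of same reference.
Step by step:
`shared = [7, 5, 4]` → shared = [7, 5, 4]
`lists = [shared, shared, shared]` → lists = [[7, 5, 4], [7, 5, 4], [7, 5, 4]]
`lists[0].append(51)` → shared = [7, 5, 4, 51]; lists = [[7, 5, 4, 51], [7, 5, 4, 51], [7, 5, 4, 51]]
`print(lists[1])` → prints [7, 5, 4, 51]
`print(lists[2])` → prints [7, 5, 4, 51]
`print(shared)` → prints [7, 5, 4, 51]

Answer:
[7, 5, 4, 51]
[7, 5, 4, 51]
[7, 5, 4, 51]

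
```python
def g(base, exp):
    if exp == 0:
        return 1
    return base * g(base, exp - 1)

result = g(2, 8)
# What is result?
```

g(2, 8) = 2 * 2 * 2 * 2 * 2 * 2 * 2 * 2 = 256

Answer: 256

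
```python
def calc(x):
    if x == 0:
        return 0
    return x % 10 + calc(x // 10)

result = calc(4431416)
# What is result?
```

Sum of digits of 4431416: 6 + 1 + 4 + 1 + 3 + 4 + 4 = 23

Answer: 23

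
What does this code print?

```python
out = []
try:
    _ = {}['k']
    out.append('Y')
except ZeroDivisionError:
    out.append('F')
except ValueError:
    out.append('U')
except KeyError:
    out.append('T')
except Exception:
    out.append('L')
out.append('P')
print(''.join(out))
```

Execution trace: 'T' (except KeyError) → 'P' (after the try/except). Output: TP

Answer: TP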